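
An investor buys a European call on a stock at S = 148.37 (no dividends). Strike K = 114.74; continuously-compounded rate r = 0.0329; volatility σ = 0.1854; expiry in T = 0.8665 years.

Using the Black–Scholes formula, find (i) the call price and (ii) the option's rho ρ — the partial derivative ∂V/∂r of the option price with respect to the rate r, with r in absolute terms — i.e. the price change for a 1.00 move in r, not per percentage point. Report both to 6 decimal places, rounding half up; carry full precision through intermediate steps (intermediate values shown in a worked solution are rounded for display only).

σ√T = 0.1854·√0.8665 = 0.172581
d₁ = (ln(S/K) + (r+σ²/2)T) / (σ√T) = (ln(148.37/114.74) + (0.0329+0.1854²/2)·0.8665) / 0.172581 = (0.257040 + 0.043400) / 0.172581 = 1.740862
d₂ = d₁ − σ√T = 1.740862 − 0.172581 = 1.568281
e^{−rT} = e^{−0.0329·0.8665} = 0.971895
N(d₁) = 0.959146,  N(d₂) = 0.941592
Call price V = S·N(d₁) − K·e^{−rT}·N(d₂) = 142.308513 − 105.001837 = 37.306676
ρ = K·T·e^{−rT}·N(d₂) = 90.984092

price = 37.306676
ρ = 90.984092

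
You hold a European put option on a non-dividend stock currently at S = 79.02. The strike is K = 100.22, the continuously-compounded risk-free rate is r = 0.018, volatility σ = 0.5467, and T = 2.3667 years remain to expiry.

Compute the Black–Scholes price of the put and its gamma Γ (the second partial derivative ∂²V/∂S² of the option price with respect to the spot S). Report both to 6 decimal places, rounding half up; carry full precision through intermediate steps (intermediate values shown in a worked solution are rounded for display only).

price = 37.752942
Γ = 0.005897

σ√T = 0.5467·√2.3667 = 0.841048
d₁ = (ln(S/K) + (r+σ²/2)T) / (σ√T) = (ln(79.02/100.22) + (0.018+0.5467²/2)·2.3667) / 0.841048 = (-0.237667 + 0.396281) / 0.841048 = 0.188592
d₂ = d₁ − σ√T = 0.188592 − 0.841048 = -0.652456
e^{−rT} = e^{−0.018·2.3667} = 0.958294
N(−d₁) = 0.425206,  N(−d₂) = 0.742947
Put price V = K·e^{−rT}·N(−d₂) − S·N(−d₁) = 71.352758 − 33.599816 = 37.752942
φ(d₁) = (1/√(2π))·e^{−d₁²/2} = 0.391910
Γ = φ(d₁) / (S·σ·√T) = 0.005897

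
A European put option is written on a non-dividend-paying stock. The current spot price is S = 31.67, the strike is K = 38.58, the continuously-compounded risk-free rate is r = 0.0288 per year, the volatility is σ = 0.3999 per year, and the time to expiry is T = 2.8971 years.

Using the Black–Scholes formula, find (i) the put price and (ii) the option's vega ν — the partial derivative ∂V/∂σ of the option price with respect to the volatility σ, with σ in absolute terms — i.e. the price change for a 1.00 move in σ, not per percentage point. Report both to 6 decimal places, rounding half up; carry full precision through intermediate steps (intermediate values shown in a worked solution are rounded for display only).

σ√T = 0.3999·√2.8971 = 0.680665
d₁ = (ln(S/K) + (r+σ²/2)T) / (σ√T) = (ln(31.67/38.58) + (0.0288+0.3999²/2)·2.8971) / 0.680665 = (-0.197364 + 0.315089) / 0.680665 = 0.172955
d₂ = d₁ − σ√T = 0.172955 − 0.680665 = -0.507709
e^{−rT} = e^{−0.0288·2.8971} = 0.919950
N(−d₁) = 0.431343,  N(−d₂) = 0.694171
Put price V = K·e^{−rT}·N(−d₂) − S·N(−d₁) = 24.637291 − 13.660643 = 10.976648
φ(d₁) = (1/√(2π))·e^{−d₁²/2} = 0.393020
ν = S·φ(d₁)·√T = 21.185769

price = 10.976648
ν = 21.185769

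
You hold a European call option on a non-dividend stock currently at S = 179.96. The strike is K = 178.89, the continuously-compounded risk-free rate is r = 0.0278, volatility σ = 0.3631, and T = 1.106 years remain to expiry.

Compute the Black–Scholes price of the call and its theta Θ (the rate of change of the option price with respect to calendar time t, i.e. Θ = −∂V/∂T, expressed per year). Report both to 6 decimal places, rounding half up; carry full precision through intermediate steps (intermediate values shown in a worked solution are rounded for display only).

price = 30.123687
Θ = -14.122695

σ√T = 0.3631·√1.106 = 0.381860
d₁ = (ln(S/K) + (r+σ²/2)T) / (σ√T) = (ln(179.96/178.89) + (0.0278+0.3631²/2)·1.106) / 0.381860 = (0.005964 + 0.103655) / 0.381860 = 0.287065
d₂ = d₁ − σ√T = 0.287065 − 0.381860 = -0.094794
e^{−rT} = e^{−0.0278·1.106} = 0.969721
N(d₁) = 0.612969,  N(d₂) = 0.462239
Call price V = S·N(d₁) − K·e^{−rT}·N(d₂) = 110.309883 − 80.186195 = 30.123687
φ(d₁) = (1/√(2π))·e^{−d₁²/2} = 0.382839
Θ = −S·φ(d₁)·σ/(2√T) − r·K·e^{−rT}·N(d₂) = −11.893519 − 2.229176 = -14.122695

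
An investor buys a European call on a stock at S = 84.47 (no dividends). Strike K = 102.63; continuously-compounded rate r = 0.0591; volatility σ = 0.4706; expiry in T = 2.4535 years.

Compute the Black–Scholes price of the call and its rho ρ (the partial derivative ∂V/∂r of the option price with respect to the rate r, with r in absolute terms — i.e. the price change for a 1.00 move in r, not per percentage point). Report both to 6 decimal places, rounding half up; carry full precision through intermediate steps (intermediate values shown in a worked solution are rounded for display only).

σ√T = 0.4706·√2.4535 = 0.737131
d₁ = (ln(S/K) + (r+σ²/2)T) / (σ√T) = (ln(84.47/102.63) + (0.0591+0.4706²/2)·2.4535) / 0.737131 = (-0.194734 + 0.416683) / 0.737131 = 0.301099
d₂ = d₁ − σ√T = 0.301099 − 0.737131 = -0.436033
e^{−rT} = e^{−0.0591·2.4535} = 0.865021
N(d₁) = 0.618330,  N(d₂) = 0.331407
Call price V = S·N(d₁) − K·e^{−rT}·N(d₂) = 52.230371 − 29.421301 = 22.809070
ρ = K·T·e^{−rT}·N(d₂) = 72.185161

price = 22.809070
ρ = 72.185161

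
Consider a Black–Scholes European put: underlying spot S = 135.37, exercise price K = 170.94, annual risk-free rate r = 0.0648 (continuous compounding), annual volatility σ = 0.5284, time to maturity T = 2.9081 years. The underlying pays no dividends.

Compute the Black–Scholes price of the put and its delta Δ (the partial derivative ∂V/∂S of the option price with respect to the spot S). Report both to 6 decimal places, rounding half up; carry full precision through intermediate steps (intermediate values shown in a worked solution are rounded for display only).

price = 51.306230
Δ = -0.344297

σ√T = 0.5284·√2.9081 = 0.901089
d₁ = (ln(S/K) + (r+σ²/2)T) / (σ√T) = (ln(135.37/170.94) + (0.0648+0.5284²/2)·2.9081) / 0.901089 = (-0.233301 + 0.594425) / 0.901089 = 0.400765
d₂ = d₁ − σ√T = 0.400765 − 0.901089 = -0.500324
e^{−rT} = e^{−0.0648·2.9081} = 0.828246
N(−d₁) = 0.344297,  N(−d₂) = 0.691577
Put price V = K·e^{−rT}·N(−d₂) − S·N(−d₁) = 97.913681 − 46.607451 = 51.306230
Δ = −N(−d₁) = -0.344297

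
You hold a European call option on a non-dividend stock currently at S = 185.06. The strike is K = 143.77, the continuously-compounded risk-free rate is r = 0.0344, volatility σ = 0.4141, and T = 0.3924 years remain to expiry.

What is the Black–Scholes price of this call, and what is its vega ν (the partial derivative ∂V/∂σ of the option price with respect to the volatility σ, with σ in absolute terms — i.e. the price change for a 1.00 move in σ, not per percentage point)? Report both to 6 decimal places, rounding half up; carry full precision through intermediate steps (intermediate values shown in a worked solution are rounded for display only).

σ√T = 0.4141·√0.3924 = 0.259400
d₁ = (ln(S/K) + (r+σ²/2)T) / (σ√T) = (ln(185.06/143.77) + (0.0344+0.4141²/2)·0.3924) / 0.259400 = (0.252465 + 0.047143) / 0.259400 = 1.155004
d₂ = d₁ − σ√T = 1.155004 − 0.259400 = 0.895605
e^{−rT} = e^{−0.0344·0.3924} = 0.986592
N(d₁) = 0.875956,  N(d₂) = 0.814768
Call price V = S·N(d₁) − K·e^{−rT}·N(d₂) = 162.104363 − 115.568612 = 46.535751
φ(d₁) = (1/√(2π))·e^{−d₁²/2} = 0.204752
ν = S·φ(d₁)·√T = 23.735863

price = 46.535751
ν = 23.735863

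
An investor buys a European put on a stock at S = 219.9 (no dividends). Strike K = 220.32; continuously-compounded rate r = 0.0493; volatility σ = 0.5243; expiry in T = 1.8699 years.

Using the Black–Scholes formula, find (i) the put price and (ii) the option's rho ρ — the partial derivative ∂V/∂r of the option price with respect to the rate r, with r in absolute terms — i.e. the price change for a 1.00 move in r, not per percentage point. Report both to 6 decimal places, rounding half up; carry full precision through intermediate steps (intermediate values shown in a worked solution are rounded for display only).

σ√T = 0.5243·√1.8699 = 0.716950
d₁ = (ln(S/K) + (r+σ²/2)T) / (σ√T) = (ln(219.9/220.32) + (0.0493+0.5243²/2)·1.8699) / 0.716950 = (-0.001908 + 0.349195) / 0.716950 = 0.484395
d₂ = d₁ − σ√T = 0.484395 − 0.716950 = -0.232556
e^{−rT} = e^{−0.0493·1.8699} = 0.911935
N(−d₁) = 0.314053,  N(−d₂) = 0.591947
Put price V = K·e^{−rT}·N(−d₂) − S·N(−d₁) = 118.932544 − 69.060244 = 49.872300
ρ = −K·T·e^{−rT}·N(−d₂) = -222.391964

price = 49.872300
ρ = -222.391964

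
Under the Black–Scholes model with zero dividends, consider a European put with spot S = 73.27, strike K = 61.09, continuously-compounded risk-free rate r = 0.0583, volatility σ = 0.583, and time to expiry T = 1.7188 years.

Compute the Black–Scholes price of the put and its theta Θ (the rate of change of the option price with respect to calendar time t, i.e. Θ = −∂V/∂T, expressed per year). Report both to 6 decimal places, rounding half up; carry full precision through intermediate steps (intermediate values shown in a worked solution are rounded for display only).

σ√T = 0.583·√1.7188 = 0.764331
d₁ = (ln(S/K) + (r+σ²/2)T) / (σ√T) = (ln(73.27/61.09) + (0.0583+0.583²/2)·1.7188) / 0.764331 = (0.181803 + 0.392307) / 0.764331 = 0.751128
d₂ = d₁ − σ√T = 0.751128 − 0.764331 = -0.013203
e^{−rT} = e^{−0.0583·1.7188} = 0.904651
N(−d₁) = 0.226288,  N(−d₂) = 0.505267
Put price V = K·e^{−rT}·N(−d₂) − S·N(−d₁) = 27.923652 − 16.580119 = 11.343533
φ(d₁) = (1/√(2π))·e^{−d₁²/2} = 0.300883
Θ = −S·φ(d₁)·σ/(2√T) + r·K·e^{−rT}·N(−d₂) = −4.901729 + 1.627949 = -3.273780

price = 11.343533
Θ = -3.273780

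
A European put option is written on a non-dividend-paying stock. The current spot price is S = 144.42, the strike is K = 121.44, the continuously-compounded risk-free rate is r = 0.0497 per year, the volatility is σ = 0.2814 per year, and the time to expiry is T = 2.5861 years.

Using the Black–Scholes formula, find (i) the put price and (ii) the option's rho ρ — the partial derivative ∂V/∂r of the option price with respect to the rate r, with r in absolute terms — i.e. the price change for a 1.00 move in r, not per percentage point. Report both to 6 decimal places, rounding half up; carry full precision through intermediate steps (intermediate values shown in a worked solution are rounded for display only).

price = 8.368282
ρ = -91.056758

σ√T = 0.2814·√2.5861 = 0.452529
d₁ = (ln(S/K) + (r+σ²/2)T) / (σ√T) = (ln(144.42/121.44) + (0.0497+0.2814²/2)·2.5861) / 0.452529 = (0.173305 + 0.230921) / 0.452529 = 0.893259
d₂ = d₁ − σ√T = 0.893259 − 0.452529 = 0.440730
e^{−rT} = e^{−0.0497·2.5861} = 0.879388
N(−d₁) = 0.185859,  N(−d₂) = 0.329704
Put price V = K·e^{−rT}·N(−d₂) − S·N(−d₁) = 35.210069 − 26.841786 = 8.368282
ρ = −K·T·e^{−rT}·N(−d₂) = -91.056758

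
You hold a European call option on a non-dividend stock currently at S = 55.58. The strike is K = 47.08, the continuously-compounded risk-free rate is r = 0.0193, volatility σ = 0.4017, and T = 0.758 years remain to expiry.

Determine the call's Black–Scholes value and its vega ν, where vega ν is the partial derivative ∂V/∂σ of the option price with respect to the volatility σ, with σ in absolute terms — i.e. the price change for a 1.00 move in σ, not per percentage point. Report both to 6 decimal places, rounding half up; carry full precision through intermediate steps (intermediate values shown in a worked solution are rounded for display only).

σ√T = 0.4017·√0.758 = 0.349733
d₁ = (ln(S/K) + (r+σ²/2)T) / (σ√T) = (ln(55.58/47.08) + (0.0193+0.4017²/2)·0.758) / 0.349733 = (0.165975 + 0.075786) / 0.349733 = 0.691274
d₂ = d₁ − σ√T = 0.691274 − 0.349733 = 0.341541
e^{−rT} = e^{−0.0193·0.758} = 0.985477
N(d₁) = 0.755303,  N(d₂) = 0.633652
Call price V = S·N(d₁) − K·e^{−rT}·N(d₂) = 41.979751 − 29.399071 = 12.580680
φ(d₁) = (1/√(2π))·e^{−d₁²/2} = 0.314155
ν = S·φ(d₁)·√T = 15.201884

price = 12.580680
ν = 15.201884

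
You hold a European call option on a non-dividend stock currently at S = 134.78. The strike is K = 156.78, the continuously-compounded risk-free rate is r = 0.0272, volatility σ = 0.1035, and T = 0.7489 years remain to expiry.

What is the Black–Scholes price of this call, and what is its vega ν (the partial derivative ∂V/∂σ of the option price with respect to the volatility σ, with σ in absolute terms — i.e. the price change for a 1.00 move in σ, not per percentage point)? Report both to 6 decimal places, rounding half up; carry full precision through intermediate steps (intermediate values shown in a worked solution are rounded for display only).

σ√T = 0.1035·√0.7489 = 0.089568
d₁ = (ln(S/K) + (r+σ²/2)T) / (σ√T) = (ln(134.78/156.78) + (0.0272+0.1035²/2)·0.7489) / 0.089568 = (-0.151200 + 0.024381) / 0.089568 = -1.415892
d₂ = d₁ − σ√T = -1.415892 − 0.089568 = -1.505460
e^{−rT} = e^{−0.0272·0.7489} = 0.979836
N(d₁) = 0.078404,  N(d₂) = 0.066103
Call price V = S·N(d₁) − K·e^{−rT}·N(d₂) = 10.567230 − 10.154645 = 0.412585
φ(d₁) = (1/√(2π))·e^{−d₁²/2} = 0.146414
ν = S·φ(d₁)·√T = 17.077386

price = 0.412585
ν = 17.077386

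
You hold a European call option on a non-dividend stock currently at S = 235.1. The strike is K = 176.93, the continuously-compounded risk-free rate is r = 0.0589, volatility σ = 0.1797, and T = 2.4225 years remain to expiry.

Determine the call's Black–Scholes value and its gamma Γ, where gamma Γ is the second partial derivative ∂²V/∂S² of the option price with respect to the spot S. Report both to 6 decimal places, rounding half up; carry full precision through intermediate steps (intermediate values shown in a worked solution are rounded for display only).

σ√T = 0.1797·√2.4225 = 0.279692
d₁ = (ln(S/K) + (r+σ²/2)T) / (σ√T) = (ln(235.1/176.93) + (0.0589+0.1797²/2)·2.4225) / 0.279692 = (0.284257 + 0.181799) / 0.279692 = 1.666318
d₂ = d₁ − σ√T = 1.666318 − 0.279692 = 1.386626
e^{−rT} = e^{−0.0589·2.4225} = 0.867027
N(d₁) = 0.952175,  N(d₂) = 0.917222
Call price V = S·N(d₁) − K·e^{−rT}·N(d₂) = 223.856339 − 140.704695 = 83.151644
φ(d₁) = (1/√(2π))·e^{−d₁²/2} = 0.099535
Γ = φ(d₁) / (S·σ·√T) = 0.001514

price = 83.151644
Γ = 0.001514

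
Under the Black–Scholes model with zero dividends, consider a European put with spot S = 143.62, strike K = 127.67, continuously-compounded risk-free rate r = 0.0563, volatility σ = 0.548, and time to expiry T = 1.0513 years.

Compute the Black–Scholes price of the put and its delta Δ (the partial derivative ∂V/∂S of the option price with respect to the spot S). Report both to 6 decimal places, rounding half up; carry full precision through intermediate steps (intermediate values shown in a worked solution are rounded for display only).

σ√T = 0.548·√1.0513 = 0.561880
d₁ = (ln(S/K) + (r+σ²/2)T) / (σ√T) = (ln(143.62/127.67) + (0.0563+0.548²/2)·1.0513) / 0.561880 = (0.117722 + 0.217043) / 0.561880 = 0.595794
d₂ = d₁ − σ√T = 0.595794 − 0.561880 = 0.033914
e^{−rT} = e^{−0.0563·1.0513} = 0.942529
N(−d₁) = 0.275656,  N(−d₂) = 0.486473
Put price V = K·e^{−rT}·N(−d₂) − S·N(−d₁) = 58.538615 − 39.589765 = 18.948850
Δ = −N(−d₁) = -0.275656

price = 18.948850
Δ = -0.275656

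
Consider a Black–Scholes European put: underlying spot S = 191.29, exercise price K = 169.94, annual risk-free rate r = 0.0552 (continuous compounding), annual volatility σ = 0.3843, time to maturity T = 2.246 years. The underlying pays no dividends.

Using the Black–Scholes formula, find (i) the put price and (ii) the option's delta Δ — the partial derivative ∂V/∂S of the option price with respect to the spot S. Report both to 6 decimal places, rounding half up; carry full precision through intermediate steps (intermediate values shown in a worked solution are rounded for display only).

σ√T = 0.3843·√2.246 = 0.575937
d₁ = (ln(S/K) + (r+σ²/2)T) / (σ√T) = (ln(191.29/169.94) + (0.0552+0.3843²/2)·2.246) / 0.575937 = (0.118345 + 0.289831) / 0.575937 = 0.708716
d₂ = d₁ − σ√T = 0.708716 − 0.575937 = 0.132779
e^{−rT} = e^{−0.0552·2.246} = 0.883398
N(−d₁) = 0.239250,  N(−d₂) = 0.447184
Put price V = K·e^{−rT}·N(−d₂) − S·N(−d₁) = 67.133368 − 45.766175 = 21.367192
Δ = −N(−d₁) = -0.239250

price = 21.367192
Δ = -0.239250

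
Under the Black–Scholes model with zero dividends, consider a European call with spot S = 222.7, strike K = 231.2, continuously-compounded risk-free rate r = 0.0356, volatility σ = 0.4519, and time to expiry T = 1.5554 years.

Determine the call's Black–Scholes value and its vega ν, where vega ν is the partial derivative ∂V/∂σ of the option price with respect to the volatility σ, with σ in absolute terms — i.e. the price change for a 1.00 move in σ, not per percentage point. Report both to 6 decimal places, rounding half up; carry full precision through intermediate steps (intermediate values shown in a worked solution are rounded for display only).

price = 50.979412
ν = 105.486887

σ√T = 0.4519·√1.5554 = 0.563590
d₁ = (ln(S/K) + (r+σ²/2)T) / (σ√T) = (ln(222.7/231.2) + (0.0356+0.4519²/2)·1.5554) / 0.563590 = (-0.037458 + 0.214189) / 0.563590 = 0.313582
d₂ = d₁ − σ√T = 0.313582 − 0.563590 = -0.250008
e^{−rT} = e^{−0.0356·1.5554} = 0.946133
N(d₁) = 0.623081,  N(d₂) = 0.401290
Call price V = S·N(d₁) − K·e^{−rT}·N(d₂) = 138.760061 − 87.780649 = 50.979412
φ(d₁) = (1/√(2π))·e^{−d₁²/2} = 0.379802
ν = S·φ(d₁)·√T = 105.486887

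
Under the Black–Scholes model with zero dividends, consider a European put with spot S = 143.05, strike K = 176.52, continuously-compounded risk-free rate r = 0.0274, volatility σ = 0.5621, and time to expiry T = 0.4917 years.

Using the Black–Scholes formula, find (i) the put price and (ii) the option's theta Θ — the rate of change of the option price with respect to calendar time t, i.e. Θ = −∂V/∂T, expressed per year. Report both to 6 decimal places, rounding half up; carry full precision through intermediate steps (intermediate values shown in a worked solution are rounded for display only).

price = 43.307064
Θ = -18.241096

σ√T = 0.5621·√0.4917 = 0.394152
d₁ = (ln(S/K) + (r+σ²/2)T) / (σ√T) = (ln(143.05/176.52) + (0.0274+0.5621²/2)·0.4917) / 0.394152 = (-0.210240 + 0.091150) / 0.394152 = -0.302141
d₂ = d₁ − σ√T = -0.302141 − 0.394152 = -0.696293
e^{−rT} = e^{−0.0274·0.4917} = 0.986618
N(−d₁) = 0.618728,  N(−d₂) = 0.756877
Put price V = K·e^{−rT}·N(−d₂) − S·N(−d₁) = 131.816068 − 88.509004 = 43.307064
φ(d₁) = (1/√(2π))·e^{−d₁²/2} = 0.381142
Θ = −S·φ(d₁)·σ/(2√T) + r·K·e^{−rT}·N(−d₂) = −21.852856 + 3.611760 = -18.241096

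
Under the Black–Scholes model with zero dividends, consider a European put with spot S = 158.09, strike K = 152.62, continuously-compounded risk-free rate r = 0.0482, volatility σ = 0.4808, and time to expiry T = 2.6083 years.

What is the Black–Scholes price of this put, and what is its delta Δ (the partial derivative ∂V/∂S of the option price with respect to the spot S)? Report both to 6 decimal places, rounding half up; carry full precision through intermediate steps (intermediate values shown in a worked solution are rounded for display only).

price = 33.366704
Δ = -0.275753

σ√T = 0.4808·√2.6083 = 0.776503
d₁ = (ln(S/K) + (r+σ²/2)T) / (σ√T) = (ln(158.09/152.62) + (0.0482+0.4808²/2)·2.6083) / 0.776503 = (0.035213 + 0.427199) / 0.776503 = 0.595506
d₂ = d₁ − σ√T = 0.595506 − 0.776503 = -0.180998
e^{−rT} = e^{−0.0482·2.6083} = 0.881862
N(−d₁) = 0.275753,  N(−d₂) = 0.571815
Put price V = K·e^{−rT}·N(−d₂) − S·N(−d₁) = 76.960462 − 43.593758 = 33.366704
Δ = −N(−d₁) = -0.275753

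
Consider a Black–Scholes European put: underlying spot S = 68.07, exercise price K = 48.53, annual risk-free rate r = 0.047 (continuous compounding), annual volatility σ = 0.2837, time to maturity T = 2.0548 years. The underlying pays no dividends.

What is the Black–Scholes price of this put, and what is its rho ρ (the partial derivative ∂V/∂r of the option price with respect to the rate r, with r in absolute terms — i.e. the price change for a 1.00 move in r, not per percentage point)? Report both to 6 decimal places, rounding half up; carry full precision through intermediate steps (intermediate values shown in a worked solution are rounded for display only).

σ√T = 0.2837·√2.0548 = 0.406672
d₁ = (ln(S/K) + (r+σ²/2)T) / (σ√T) = (ln(68.07/48.53) + (0.047+0.2837²/2)·2.0548) / 0.406672 = (0.338354 + 0.179267) / 0.406672 = 1.272822
d₂ = d₁ − σ√T = 1.272822 − 0.406672 = 0.866150
e^{−rT} = e^{−0.047·2.0548} = 0.907941
N(−d₁) = 0.101541,  N(−d₂) = 0.193204
Put price V = K·e^{−rT}·N(−d₂) − S·N(−d₁) = 8.513022 − 6.911865 = 1.601157
ρ = −K·T·e^{−rT}·N(−d₂) = -17.492557

price = 1.601157
ρ = -17.492557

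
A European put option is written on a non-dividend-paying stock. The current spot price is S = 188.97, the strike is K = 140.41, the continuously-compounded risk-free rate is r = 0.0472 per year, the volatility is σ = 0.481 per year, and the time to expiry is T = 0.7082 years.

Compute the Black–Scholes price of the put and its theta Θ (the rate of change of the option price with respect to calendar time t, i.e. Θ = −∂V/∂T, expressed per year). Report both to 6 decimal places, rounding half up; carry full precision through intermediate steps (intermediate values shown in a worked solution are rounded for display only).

σ√T = 0.481·√0.7082 = 0.404784
d₁ = (ln(S/K) + (r+σ²/2)T) / (σ√T) = (ln(188.97/140.41) + (0.0472+0.481²/2)·0.7082) / 0.404784 = (0.297022 + 0.115352) / 0.404784 = 1.018750
d₂ = d₁ − σ√T = 1.018750 − 0.404784 = 0.613967
e^{−rT} = e^{−0.0472·0.7082} = 0.967125
N(−d₁) = 0.154161,  N(−d₂) = 0.269619
Put price V = K·e^{−rT}·N(−d₂) − S·N(−d₁) = 36.612627 − 29.131760 = 7.480867
φ(d₁) = (1/√(2π))·e^{−d₁²/2} = 0.237434
Θ = −S·φ(d₁)·σ/(2√T) + r·K·e^{−rT}·N(−d₂) = −12.822518 + 1.728116 = -11.094402

price = 7.480867
Θ = -11.094402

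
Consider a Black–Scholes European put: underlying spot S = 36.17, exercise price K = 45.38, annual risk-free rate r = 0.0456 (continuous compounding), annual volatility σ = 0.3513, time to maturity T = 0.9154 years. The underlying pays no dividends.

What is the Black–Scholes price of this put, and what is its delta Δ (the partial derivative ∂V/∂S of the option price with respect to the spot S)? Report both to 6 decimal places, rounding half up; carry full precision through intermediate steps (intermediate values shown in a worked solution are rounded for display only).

price = 9.771925
Δ = -0.649011

σ√T = 0.3513·√0.9154 = 0.336112
d₁ = (ln(S/K) + (r+σ²/2)T) / (σ√T) = (ln(36.17/45.38) + (0.0456+0.3513²/2)·0.9154) / 0.336112 = (-0.226841 + 0.098228) / 0.336112 = -0.382652
d₂ = d₁ − σ√T = -0.382652 − 0.336112 = -0.718763
e^{−rT} = e^{−0.0456·0.9154} = 0.959117
N(−d₁) = 0.649011,  N(−d₂) = 0.763857
Put price V = K·e^{−rT}·N(−d₂) − S·N(−d₁) = 33.246651 − 23.474726 = 9.771925
Δ = −N(−d₁) = -0.649011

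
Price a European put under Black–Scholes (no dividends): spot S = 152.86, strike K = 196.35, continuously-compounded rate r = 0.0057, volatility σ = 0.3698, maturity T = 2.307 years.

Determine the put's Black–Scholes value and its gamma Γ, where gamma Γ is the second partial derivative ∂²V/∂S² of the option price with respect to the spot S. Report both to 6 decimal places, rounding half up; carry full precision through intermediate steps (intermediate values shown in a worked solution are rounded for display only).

price = 62.058068
Γ = 0.004600

σ√T = 0.3698·√2.307 = 0.561682
d₁ = (ln(S/K) + (r+σ²/2)T) / (σ√T) = (ln(152.86/196.35) + (0.0057+0.3698²/2)·2.307) / 0.561682 = (-0.250376 + 0.170893) / 0.561682 = -0.141509
d₂ = d₁ − σ√T = -0.141509 − 0.561682 = -0.703191
e^{−rT} = e^{−0.0057·2.307} = 0.986936
N(−d₁) = 0.556266,  N(−d₂) = 0.759032
Put price V = K·e^{−rT}·N(−d₂) − S·N(−d₁) = 147.088883 − 85.030815 = 62.058068
φ(d₁) = (1/√(2π))·e^{−d₁²/2} = 0.394968
Γ = φ(d₁) / (S·σ·√T) = 0.004600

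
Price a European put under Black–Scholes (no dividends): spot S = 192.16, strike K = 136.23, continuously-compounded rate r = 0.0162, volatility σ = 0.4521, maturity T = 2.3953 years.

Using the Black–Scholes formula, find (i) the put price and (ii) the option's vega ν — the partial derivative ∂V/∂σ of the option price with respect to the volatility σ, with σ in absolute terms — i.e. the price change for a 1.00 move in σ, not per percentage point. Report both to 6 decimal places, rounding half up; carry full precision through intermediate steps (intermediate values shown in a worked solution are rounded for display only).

price = 19.751928
ν = 79.353211

σ√T = 0.4521·√2.3953 = 0.699704
d₁ = (ln(S/K) + (r+σ²/2)T) / (σ√T) = (ln(192.16/136.23) + (0.0162+0.4521²/2)·2.3953) / 0.699704 = (0.343984 + 0.283597) / 0.699704 = 0.896923
d₂ = d₁ − σ√T = 0.896923 − 0.699704 = 0.197219
e^{−rT} = e^{−0.0162·2.3953} = 0.961939
N(−d₁) = 0.184880,  N(−d₂) = 0.421828
Put price V = K·e^{−rT}·N(−d₂) − S·N(−d₁) = 55.278486 − 35.526557 = 19.751928
φ(d₁) = (1/√(2π))·e^{−d₁²/2} = 0.266822
ν = S·φ(d₁)·√T = 79.353211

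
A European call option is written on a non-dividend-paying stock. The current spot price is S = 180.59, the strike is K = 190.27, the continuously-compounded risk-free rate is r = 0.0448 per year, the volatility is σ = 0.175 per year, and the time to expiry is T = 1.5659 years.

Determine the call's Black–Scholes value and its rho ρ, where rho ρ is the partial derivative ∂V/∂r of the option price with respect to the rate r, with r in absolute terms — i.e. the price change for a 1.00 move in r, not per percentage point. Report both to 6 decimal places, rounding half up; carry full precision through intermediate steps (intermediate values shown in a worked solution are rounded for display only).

σ√T = 0.175·√1.5659 = 0.218988
d₁ = (ln(S/K) + (r+σ²/2)T) / (σ√T) = (ln(180.59/190.27) + (0.0448+0.175²/2)·1.5659) / 0.218988 = (-0.052215 + 0.094130) / 0.218988 = 0.191405
d₂ = d₁ − σ√T = 0.191405 − 0.218988 = -0.027583
e^{−rT} = e^{−0.0448·1.5659} = 0.932252
N(d₁) = 0.575896,  N(d₂) = 0.488997
Call price V = S·N(d₁) − K·e^{−rT}·N(d₂) = 104.001013 − 86.738125 = 17.262888
ρ = K·T·e^{−rT}·N(d₂) = 135.823230

price = 17.262888
ρ = 135.823230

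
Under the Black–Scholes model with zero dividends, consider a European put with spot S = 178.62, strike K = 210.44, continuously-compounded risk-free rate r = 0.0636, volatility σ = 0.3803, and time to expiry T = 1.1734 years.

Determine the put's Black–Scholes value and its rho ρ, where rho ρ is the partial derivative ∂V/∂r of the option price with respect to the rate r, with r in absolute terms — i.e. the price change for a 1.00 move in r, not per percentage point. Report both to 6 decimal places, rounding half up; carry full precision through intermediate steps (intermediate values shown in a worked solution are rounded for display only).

price = 39.557903
ρ = -152.118510

σ√T = 0.3803·√1.1734 = 0.411955
d₁ = (ln(S/K) + (r+σ²/2)T) / (σ√T) = (ln(178.62/210.44) + (0.0636+0.3803²/2)·1.1734) / 0.411955 = (-0.163940 + 0.159482) / 0.411955 = -0.010823
d₂ = d₁ − σ√T = -0.010823 − 0.411955 = -0.422777
e^{−rT} = e^{−0.0636·1.1734} = 0.928088
N(−d₁) = 0.504317,  N(−d₂) = 0.663771
Put price V = K·e^{−rT}·N(−d₂) − S·N(−d₁) = 129.639091 − 90.081189 = 39.557903
ρ = −K·T·e^{−rT}·N(−d₂) = -152.118510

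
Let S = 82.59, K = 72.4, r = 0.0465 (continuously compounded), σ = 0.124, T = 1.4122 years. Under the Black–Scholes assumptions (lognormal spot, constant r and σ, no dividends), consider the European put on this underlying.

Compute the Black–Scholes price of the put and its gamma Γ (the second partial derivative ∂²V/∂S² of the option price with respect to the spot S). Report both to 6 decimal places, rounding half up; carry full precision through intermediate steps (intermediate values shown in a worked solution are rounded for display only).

σ√T = 0.124·√1.4122 = 0.147357
d₁ = (ln(S/K) + (r+σ²/2)T) / (σ√T) = (ln(82.59/72.4) + (0.0465+0.124²/2)·1.4122) / 0.147357 = (0.131682 + 0.076524) / 0.147357 = 1.412943
d₂ = d₁ − σ√T = 1.412943 − 0.147357 = 1.265587
e^{−rT} = e^{−0.0465·1.4122} = 0.936442
N(−d₁) = 0.078836,  N(−d₂) = 0.102831
Put price V = K·e^{−rT}·N(−d₂) − S·N(−d₁) = 6.971751 − 6.511083 = 0.460668
φ(d₁) = (1/√(2π))·e^{−d₁²/2} = 0.147026
Γ = φ(d₁) / (S·σ·√T) = 0.012081

price = 0.460668
Γ = 0.012081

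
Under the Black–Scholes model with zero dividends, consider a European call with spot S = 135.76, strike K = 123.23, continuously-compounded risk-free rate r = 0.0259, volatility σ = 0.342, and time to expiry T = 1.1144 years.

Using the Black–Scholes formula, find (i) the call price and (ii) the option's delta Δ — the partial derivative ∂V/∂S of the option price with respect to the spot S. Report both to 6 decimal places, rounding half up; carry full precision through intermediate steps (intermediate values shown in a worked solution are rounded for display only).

σ√T = 0.342·√1.1144 = 0.361033
d₁ = (ln(S/K) + (r+σ²/2)T) / (σ√T) = (ln(135.76/123.23) + (0.0259+0.342²/2)·1.1144) / 0.361033 = (0.096836 + 0.094035) / 0.361033 = 0.528682
d₂ = d₁ − σ√T = 0.528682 − 0.361033 = 0.167649
e^{−rT} = e^{−0.0259·1.1144} = 0.971550
N(d₁) = 0.701487,  N(d₂) = 0.566570
Call price V = S·N(d₁) − K·e^{−rT}·N(d₂) = 95.233851 − 67.832084 = 27.401768
Δ = N(d₁) = 0.701487

price = 27.401768
Δ = 0.701487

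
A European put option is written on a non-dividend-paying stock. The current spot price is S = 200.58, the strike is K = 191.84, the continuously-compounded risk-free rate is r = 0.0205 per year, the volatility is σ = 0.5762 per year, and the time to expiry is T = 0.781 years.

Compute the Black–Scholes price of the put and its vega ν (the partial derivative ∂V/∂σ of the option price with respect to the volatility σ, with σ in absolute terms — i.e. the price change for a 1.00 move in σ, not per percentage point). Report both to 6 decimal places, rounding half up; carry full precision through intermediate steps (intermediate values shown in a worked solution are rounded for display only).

σ√T = 0.5762·√0.781 = 0.509212
d₁ = (ln(S/K) + (r+σ²/2)T) / (σ√T) = (ln(200.58/191.84) + (0.0205+0.5762²/2)·0.781) / 0.509212 = (0.044551 + 0.145659) / 0.509212 = 0.373539
d₂ = d₁ − σ√T = 0.373539 − 0.509212 = -0.135673
e^{−rT} = e^{−0.0205·0.781} = 0.984117
N(−d₁) = 0.354374,  N(−d₂) = 0.553960
Put price V = K·e^{−rT}·N(−d₂) − S·N(−d₁) = 104.583820 − 71.080285 = 33.503535
φ(d₁) = (1/√(2π))·e^{−d₁²/2} = 0.372059
ν = S·φ(d₁)·√T = 65.951456

price = 33.503535
ν = 65.951456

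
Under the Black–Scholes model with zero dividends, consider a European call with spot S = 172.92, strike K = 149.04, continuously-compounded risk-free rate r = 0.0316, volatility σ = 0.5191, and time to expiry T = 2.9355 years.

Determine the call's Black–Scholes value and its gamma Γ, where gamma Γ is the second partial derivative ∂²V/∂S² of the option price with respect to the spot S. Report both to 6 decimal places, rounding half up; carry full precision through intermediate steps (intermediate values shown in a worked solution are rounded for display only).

price = 73.369677
Γ = 0.002007

σ√T = 0.5191·√2.9355 = 0.889390
d₁ = (ln(S/K) + (r+σ²/2)T) / (σ√T) = (ln(172.92/149.04) + (0.0316+0.5191²/2)·2.9355) / 0.889390 = (0.148614 + 0.488269) / 0.889390 = 0.716090
d₂ = d₁ − σ√T = 0.716090 − 0.889390 = -0.173300
e^{−rT} = e^{−0.0316·2.9355} = 0.911411
N(d₁) = 0.763032,  N(d₂) = 0.431208
Call price V = S·N(d₁) − K·e^{−rT}·N(d₂) = 131.943517 − 58.573840 = 73.369677
φ(d₁) = (1/√(2π))·e^{−d₁²/2} = 0.308717
Γ = φ(d₁) / (S·σ·√T) = 0.002007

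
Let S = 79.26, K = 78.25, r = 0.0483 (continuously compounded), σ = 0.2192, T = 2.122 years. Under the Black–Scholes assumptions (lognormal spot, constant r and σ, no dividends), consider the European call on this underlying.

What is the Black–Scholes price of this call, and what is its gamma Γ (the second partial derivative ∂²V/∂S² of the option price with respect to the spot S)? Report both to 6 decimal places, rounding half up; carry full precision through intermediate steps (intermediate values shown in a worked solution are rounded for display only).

price = 14.430025
Γ = 0.013764

σ√T = 0.2192·√2.122 = 0.319311
d₁ = (ln(S/K) + (r+σ²/2)T) / (σ√T) = (ln(79.26/78.25) + (0.0483+0.2192²/2)·2.122) / 0.319311 = (0.012825 + 0.153472) / 0.319311 = 0.520800
d₂ = d₁ − σ√T = 0.520800 − 0.319311 = 0.201490
e^{−rT} = e^{−0.0483·2.122} = 0.902585
N(d₁) = 0.698747,  N(d₂) = 0.579842
Call price V = S·N(d₁) − K·e^{−rT}·N(d₂) = 55.382687 − 40.952662 = 14.430025
φ(d₁) = (1/√(2π))·e^{−d₁²/2} = 0.348347
Γ = φ(d₁) / (S·σ·√T) = 0.013764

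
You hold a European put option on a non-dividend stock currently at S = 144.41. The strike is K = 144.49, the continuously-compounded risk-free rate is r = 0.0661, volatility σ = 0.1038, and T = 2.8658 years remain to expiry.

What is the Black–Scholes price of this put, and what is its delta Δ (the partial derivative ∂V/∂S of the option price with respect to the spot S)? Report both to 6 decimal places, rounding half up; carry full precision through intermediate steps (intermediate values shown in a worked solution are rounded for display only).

price = 1.660504
Δ = -0.122470

σ√T = 0.1038·√2.8658 = 0.175720
d₁ = (ln(S/K) + (r+σ²/2)T) / (σ√T) = (ln(144.41/144.49) + (0.0661+0.1038²/2)·2.8658) / 0.175720 = (-0.000554 + 0.204868) / 0.175720 = 1.162729
d₂ = d₁ − σ√T = 1.162729 − 0.175720 = 0.987009
e^{−rT} = e^{−0.0661·2.8658} = 0.827431
N(−d₁) = 0.122470,  N(−d₂) = 0.161819
Put price V = K·e^{−rT}·N(−d₂) − S·N(−d₁) = 19.346370 − 17.685865 = 1.660504
Δ = −N(−d₁) = -0.122470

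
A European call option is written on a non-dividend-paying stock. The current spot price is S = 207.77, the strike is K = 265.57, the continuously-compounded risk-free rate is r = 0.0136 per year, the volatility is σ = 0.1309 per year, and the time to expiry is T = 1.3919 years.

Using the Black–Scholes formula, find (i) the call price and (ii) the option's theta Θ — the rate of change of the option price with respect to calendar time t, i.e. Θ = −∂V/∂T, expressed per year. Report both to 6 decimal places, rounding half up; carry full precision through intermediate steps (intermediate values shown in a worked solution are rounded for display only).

σ√T = 0.1309·√1.3919 = 0.154434
d₁ = (ln(S/K) + (r+σ²/2)T) / (σ√T) = (ln(207.77/265.57) + (0.0136+0.1309²/2)·1.3919) / 0.154434 = (-0.245447 + 0.030855) / 0.154434 = -1.389536
d₂ = d₁ − σ√T = -1.389536 − 0.154434 = -1.543970
e^{−rT} = e^{−0.0136·1.3919} = 0.981248
N(d₁) = 0.082335,  N(d₂) = 0.061298
Call price V = S·N(d₁) − K·e^{−rT}·N(d₂) = 17.106729 − 15.973595 = 1.133134
φ(d₁) = (1/√(2π))·e^{−d₁²/2} = 0.151929
Θ = −S·φ(d₁)·σ/(2√T) − r·K·e^{−rT}·N(d₂) = −1.751171 − 0.217241 = -1.968412

price = 1.133134
Θ = -1.968412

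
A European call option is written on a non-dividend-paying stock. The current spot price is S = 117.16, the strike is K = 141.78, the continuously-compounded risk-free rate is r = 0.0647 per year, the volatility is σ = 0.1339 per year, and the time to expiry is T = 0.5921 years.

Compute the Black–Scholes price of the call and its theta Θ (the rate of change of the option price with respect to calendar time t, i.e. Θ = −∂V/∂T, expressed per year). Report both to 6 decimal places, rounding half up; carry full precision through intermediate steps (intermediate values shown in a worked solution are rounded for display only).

price = 0.399703
Θ = -2.022552

σ√T = 0.1339·√0.5921 = 0.103033
d₁ = (ln(S/K) + (r+σ²/2)T) / (σ√T) = (ln(117.16/141.78) + (0.0647+0.1339²/2)·0.5921) / 0.103033 = (-0.190736 + 0.043617) / 0.103033 = -1.427879
d₂ = d₁ − σ√T = -1.427879 − 0.103033 = -1.530912
e^{−rT} = e^{−0.0647·0.5921} = 0.962416
N(d₁) = 0.076663,  N(d₂) = 0.062896
Call price V = S·N(d₁) − K·e^{−rT}·N(d₂) = 8.981882 − 8.582179 = 0.399703
φ(d₁) = (1/√(2π))·e^{−d₁²/2} = 0.143940
Θ = −S·φ(d₁)·σ/(2√T) − r·K·e^{−rT}·N(d₂) = −1.467285 − 0.555267 = -2.022552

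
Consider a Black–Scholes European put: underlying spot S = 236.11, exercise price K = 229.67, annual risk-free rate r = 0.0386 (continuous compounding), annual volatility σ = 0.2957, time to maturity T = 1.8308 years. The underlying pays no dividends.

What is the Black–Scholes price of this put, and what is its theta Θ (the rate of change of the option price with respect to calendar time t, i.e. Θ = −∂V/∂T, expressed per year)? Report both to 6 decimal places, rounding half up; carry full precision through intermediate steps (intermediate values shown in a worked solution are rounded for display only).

price = 25.686302
Θ = -5.339362

σ√T = 0.2957·√1.8308 = 0.400103
d₁ = (ln(S/K) + (r+σ²/2)T) / (σ√T) = (ln(236.11/229.67) + (0.0386+0.2957²/2)·1.8308) / 0.400103 = (0.027654 + 0.150710) / 0.400103 = 0.445796
d₂ = d₁ − σ√T = 0.445796 − 0.400103 = 0.045693
e^{−rT} = e^{−0.0386·1.8308} = 0.931770
N(−d₁) = 0.327872,  N(−d₂) = 0.481777
Put price V = K·e^{−rT}·N(−d₂) − S·N(−d₁) = 103.100217 − 77.413915 = 25.686302
φ(d₁) = (1/√(2π))·e^{−d₁²/2} = 0.361206
Θ = −S·φ(d₁)·σ/(2√T) + r·K·e^{−rT}·N(−d₂) = −9.319031 + 3.979668 = -5.339362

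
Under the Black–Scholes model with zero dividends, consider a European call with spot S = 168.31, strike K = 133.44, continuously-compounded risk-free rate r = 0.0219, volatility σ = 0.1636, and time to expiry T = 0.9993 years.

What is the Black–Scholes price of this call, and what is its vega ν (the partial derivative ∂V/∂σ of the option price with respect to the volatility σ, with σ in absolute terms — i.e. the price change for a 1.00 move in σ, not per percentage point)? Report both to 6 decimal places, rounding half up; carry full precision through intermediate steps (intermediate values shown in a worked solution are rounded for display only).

price = 38.385439
ν = 17.631665

σ√T = 0.1636·√0.9993 = 0.163543
d₁ = (ln(S/K) + (r+σ²/2)T) / (σ√T) = (ln(168.31/133.44) + (0.0219+0.1636²/2)·0.9993) / 0.163543 = (0.232156 + 0.035258) / 0.163543 = 1.635128
d₂ = d₁ − σ√T = 1.635128 − 0.163543 = 1.471586
e^{−rT} = e^{−0.0219·0.9993} = 0.978353
N(d₁) = 0.948989,  N(d₂) = 0.929434
Call price V = S·N(d₁) − K·e^{−rT}·N(d₂) = 159.724327 − 121.338888 = 38.385439
φ(d₁) = (1/√(2π))·e^{−d₁²/2} = 0.104794
ν = S·φ(d₁)·√T = 17.631665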